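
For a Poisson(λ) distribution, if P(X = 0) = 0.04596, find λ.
λ = 3.0800

For a Poisson(λ) distribution, the PMF at 0 is:
P(X = 0) = λ^0 e^(-λ) / 0! = e^(-λ)

Given P(X = 0) = 0.04596:
e^(-λ) = 0.04596
-λ = ln(0.04596)
λ = -ln(0.04596) = 3.0800

Verification: e^(-3.0800) = 0.04596 ✓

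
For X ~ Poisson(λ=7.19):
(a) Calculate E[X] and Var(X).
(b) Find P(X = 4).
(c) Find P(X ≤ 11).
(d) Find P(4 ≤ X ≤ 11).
(a) E[X] = 7.1900, Var(X) = 7.1900
(b) P(X = 4) = 0.083971
(c) P(X ≤ 11) = 0.937597
(d) P(4 ≤ X ≤ 11) = 0.865214

We have X ~ Poisson(λ=7.19).

(a) Moments:
E[X] = 7.1900
Var(X) = 7.1900
σ = √Var(X) = 2.6814

(b) Point probability using PMF:
P(X = 4) = 0.083971

(c) Cumulative probability using CDF:
P(X ≤ 11) = F(11) = 0.937597

(d) Range probability:
P(4 ≤ X ≤ 11) = P(X ≤ 11) - P(X ≤ 3)
                   = F(11) - F(3)
                   = 0.937597 - 0.072383
                   = 0.865214

This means approximately 86.5% of outcomes fall in the interval [4, 11].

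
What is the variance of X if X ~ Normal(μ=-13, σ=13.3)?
176.8900

We have X ~ Normal(μ=-13, σ=13.3).

For a Normal distribution with μ=-13, σ=13.3:
Var(X) = 176.8900

The variance measures the spread of the distribution around the mean.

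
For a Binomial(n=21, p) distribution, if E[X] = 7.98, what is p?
p = 0.38

For a Binomial(n, p) distribution:
E[X] = n × p

Given n = 21 and E[X] = 7.98:
7.98 = 21 × p
p = 7.98 / 21 = 0.38

Verification: Binomial(21, 0.38) has E[X] = 7.98 ✓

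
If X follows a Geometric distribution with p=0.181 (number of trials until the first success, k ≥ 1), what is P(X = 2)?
0.148239

We have X ~ Geometric(p=0.181) (number of trials until the first success, k ≥ 1).

For a Geometric distribution, the PMF gives us the probability of each outcome.

Using the PMF formula:
P(X = 2) = 0.148239

Rounded to 4 decimal places: 0.1482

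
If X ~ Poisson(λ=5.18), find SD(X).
2.2760

We have X ~ Poisson(λ=5.18).

For a Poisson distribution with λ=5.18:
σ = √Var(X) = 2.2760

The standard deviation is the square root of the variance.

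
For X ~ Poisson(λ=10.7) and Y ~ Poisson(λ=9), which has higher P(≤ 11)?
Y has higher probability (P(Y ≤ 11) = 0.8030 > P(X ≤ 11) = 0.6150)

Compute P(≤ 11) for each distribution:

X ~ Poisson(λ=10.7):
P(X ≤ 11) = 0.6150

Y ~ Poisson(λ=9):
P(Y ≤ 11) = 0.8030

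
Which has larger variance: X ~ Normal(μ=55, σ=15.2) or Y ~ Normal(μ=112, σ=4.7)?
X has larger variance (231.0400 > 22.0900)

Compute the variance for each distribution:

X ~ Normal(μ=55, σ=15.2):
Var(X) = 231.0400

Y ~ Normal(μ=112, σ=4.7):
Var(Y) = 22.0900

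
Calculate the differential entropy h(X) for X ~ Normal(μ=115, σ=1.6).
1.8889 nats

We have X ~ Normal(μ=115, σ=1.6).

The differential entropy measures the uncertainty or information content of the distribution.

For a Normal distribution with μ=115, σ=1.6:
h(X) = 1.8889 nats

(In bits, this would be 2.7252 bits.)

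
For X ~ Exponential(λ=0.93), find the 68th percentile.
1.2252

We have X ~ Exponential(λ=0.93).

We want to find x such that P(X ≤ x) = 0.68.

This is the 68th percentile, which means 68% of values fall below this point.

Using the inverse CDF (quantile function):
x = F⁻¹(0.68) = 1.2252

Verification: P(X ≤ 1.2252) = 0.68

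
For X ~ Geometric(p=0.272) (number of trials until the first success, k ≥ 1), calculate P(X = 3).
0.144156

We have X ~ Geometric(p=0.272) (number of trials until the first success, k ≥ 1).

For a Geometric distribution, the PMF gives us the probability of each outcome.

Using the PMF formula:
P(X = 3) = 0.144156

Rounded to 4 decimal places: 0.1442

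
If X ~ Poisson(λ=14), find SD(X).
3.7417

We have X ~ Poisson(λ=14).

For a Poisson distribution with λ=14:
σ = √Var(X) = 3.7417

The standard deviation is the square root of the variance.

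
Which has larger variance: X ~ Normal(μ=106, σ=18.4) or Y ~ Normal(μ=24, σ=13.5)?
X has larger variance (338.5600 > 182.2500)

Compute the variance for each distribution:

X ~ Normal(μ=106, σ=18.4):
Var(X) = 338.5600

Y ~ Normal(μ=24, σ=13.5):
Var(Y) = 182.2500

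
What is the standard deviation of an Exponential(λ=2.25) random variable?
0.4444

We have X ~ Exponential(λ=2.25).

For an Exponential distribution with λ=2.25:
σ = √Var(X) = 0.4444

The standard deviation is the square root of the variance.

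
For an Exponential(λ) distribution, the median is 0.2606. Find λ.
λ = 2.6598

For X ~ Exponential(λ), the CDF is F(x) = 1 - e^(-λx).
The median m satisfies F(m) = 0.5:
1 - e^(-λm) = 0.5
e^(-λm) = 0.5
λm = ln(2)
m = ln(2) / λ

Given m = 0.2606:
λ = ln(2) / 0.2606 = 0.693147 / 0.2606 = 2.6598

Verification: ln(2) / 2.6598 = 0.2606 ✓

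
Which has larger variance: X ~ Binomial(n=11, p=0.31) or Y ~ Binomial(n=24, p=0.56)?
Y has larger variance (5.9136 > 2.3529)

Compute the variance for each distribution:

X ~ Binomial(n=11, p=0.31):
Var(X) = 2.3529

Y ~ Binomial(n=24, p=0.56):
Var(Y) = 5.9136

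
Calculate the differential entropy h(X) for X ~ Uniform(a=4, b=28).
3.1781 nats

We have X ~ Uniform(a=4, b=28).

The differential entropy measures the uncertainty or information content of the distribution.

For a Uniform distribution with a=4, b=28:
h(X) = 3.1781 nats

(In bits, this would be 4.5850 bits.)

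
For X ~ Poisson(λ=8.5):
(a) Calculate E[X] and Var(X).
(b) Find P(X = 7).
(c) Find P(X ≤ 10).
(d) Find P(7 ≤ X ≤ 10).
(a) E[X] = 8.5000, Var(X) = 8.5000
(b) P(X = 7) = 0.129419
(c) P(X ≤ 10) = 0.763362
(d) P(7 ≤ X ≤ 10) = 0.507184

We have X ~ Poisson(λ=8.5).

(a) Moments:
E[X] = 8.5000
Var(X) = 8.5000
σ = √Var(X) = 2.9155

(b) Point probability using PMF:
P(X = 7) = 0.129419

(c) Cumulative probability using CDF:
P(X ≤ 10) = F(10) = 0.763362

(d) Range probability:
P(7 ≤ X ≤ 10) = P(X ≤ 10) - P(X ≤ 6)
                   = F(10) - F(6)
                   = 0.763362 - 0.256178
                   = 0.507184

This means approximately 50.7% of outcomes fall in the interval [7, 10].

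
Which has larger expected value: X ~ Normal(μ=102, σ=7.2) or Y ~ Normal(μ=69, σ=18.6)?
X has larger mean (102.0000 > 69.0000)

Compute the expected value for each distribution:

X ~ Normal(μ=102, σ=7.2):
E[X] = 102.0000

Y ~ Normal(μ=69, σ=18.6):
E[Y] = 69.0000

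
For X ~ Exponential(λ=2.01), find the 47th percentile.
0.3159

We have X ~ Exponential(λ=2.01).

We want to find x such that P(X ≤ x) = 0.47.

This is the 47th percentile, which means 47% of values fall below this point.

Using the inverse CDF (quantile function):
x = F⁻¹(0.47) = 0.3159

Verification: P(X ≤ 0.3159) = 0.47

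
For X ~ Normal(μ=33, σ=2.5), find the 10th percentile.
29.7961

We have X ~ Normal(μ=33, σ=2.5).

We want to find x such that P(X ≤ x) = 0.1.

This is the 10th percentile, which means 10% of values fall below this point.

Using the inverse CDF (quantile function):
x = F⁻¹(0.1) = 29.7961

Verification: P(X ≤ 29.7961) = 0.1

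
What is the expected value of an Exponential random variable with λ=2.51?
0.3984

We have X ~ Exponential(λ=2.51).

For an Exponential distribution with λ=2.51:
E[X] = 0.3984

This is the expected (average) value of X.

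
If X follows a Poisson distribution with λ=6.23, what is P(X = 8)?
0.110848

We have X ~ Poisson(λ=6.23).

For a Poisson distribution, the PMF gives us the probability of each outcome.

Using the PMF formula:
P(X = 8) = 0.110848

Rounded to 4 decimal places: 0.1108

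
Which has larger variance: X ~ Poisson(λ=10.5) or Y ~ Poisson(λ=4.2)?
X has larger variance (10.5000 > 4.2000)

Compute the variance for each distribution:

X ~ Poisson(λ=10.5):
Var(X) = 10.5000

Y ~ Poisson(λ=4.2):
Var(Y) = 4.2000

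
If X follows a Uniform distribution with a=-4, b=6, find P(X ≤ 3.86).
0.786000

We have X ~ Uniform(a=-4, b=6).

The CDF gives us P(X ≤ k).

Using the CDF:
P(X ≤ 3.86) = 0.786000

This means there's approximately a 78.6% chance that X is at most 3.86.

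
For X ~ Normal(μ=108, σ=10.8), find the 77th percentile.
115.9795

We have X ~ Normal(μ=108, σ=10.8).

We want to find x such that P(X ≤ x) = 0.77.

This is the 77th percentile, which means 77% of values fall below this point.

Using the inverse CDF (quantile function):
x = F⁻¹(0.77) = 115.9795

Verification: P(X ≤ 115.9795) = 0.77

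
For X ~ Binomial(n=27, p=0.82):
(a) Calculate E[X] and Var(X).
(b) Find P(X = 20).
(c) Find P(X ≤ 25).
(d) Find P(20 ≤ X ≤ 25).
(a) E[X] = 22.1400, Var(X) = 3.9852
(b) P(X = 20) = 0.102710
(c) P(X ≤ 25) = 0.967378
(d) P(20 ≤ X ≤ 25) = 0.869716

We have X ~ Binomial(n=27, p=0.82).

(a) Moments:
E[X] = 22.1400
Var(X) = 3.9852
σ = √Var(X) = 1.9963

(b) Point probability using PMF:
P(X = 20) = 0.102710

(c) Cumulative probability using CDF:
P(X ≤ 25) = F(25) = 0.967378

(d) Range probability:
P(20 ≤ X ≤ 25) = P(X ≤ 25) - P(X ≤ 19)
                   = F(25) - F(19)
                   = 0.967378 - 0.097662
                   = 0.869716

This means approximately 87.0% of outcomes fall in the interval [20, 25].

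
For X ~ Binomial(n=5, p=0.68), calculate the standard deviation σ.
1.0431

We have X ~ Binomial(n=5, p=0.68).

For a Binomial distribution with n=5, p=0.68:
σ = √Var(X) = 1.0431

The standard deviation is the square root of the variance.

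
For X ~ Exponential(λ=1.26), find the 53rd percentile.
0.5992

We have X ~ Exponential(λ=1.26).

We want to find x such that P(X ≤ x) = 0.53.

This is the 53rd percentile, which means 53% of values fall below this point.

Using the inverse CDF (quantile function):
x = F⁻¹(0.53) = 0.5992

Verification: P(X ≤ 0.5992) = 0.53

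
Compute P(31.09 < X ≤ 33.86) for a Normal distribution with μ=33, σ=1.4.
0.644248

We have X ~ Normal(μ=33, σ=1.4).

To find P(31.09 < X ≤ 33.86), we use:
P(31.09 < X ≤ 33.86) = P(X ≤ 33.86) - P(X ≤ 31.09)
                 = F(33.86) - F(31.09)
                 = 0.730487 - 0.086239
                 = 0.644248

So there's approximately a 64.4% chance that X falls in this range.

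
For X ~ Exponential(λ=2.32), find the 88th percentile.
0.9139

We have X ~ Exponential(λ=2.32).

We want to find x such that P(X ≤ x) = 0.88.

This is the 88th percentile, which means 88% of values fall below this point.

Using the inverse CDF (quantile function):
x = F⁻¹(0.88) = 0.9139

Verification: P(X ≤ 0.9139) = 0.88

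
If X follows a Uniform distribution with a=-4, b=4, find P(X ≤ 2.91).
0.863750

We have X ~ Uniform(a=-4, b=4).

The CDF gives us P(X ≤ k).

Using the CDF:
P(X ≤ 2.91) = 0.863750

This means there's approximately a 86.4% chance that X is at most 2.91.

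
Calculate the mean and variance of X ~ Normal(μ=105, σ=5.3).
E[X] = 105.0000, Var(X) = 28.0900

We have X ~ Normal(μ=105, σ=5.3).

For a Normal distribution with μ=105, σ=5.3:

Expected value:
E[X] = 105.0000

Variance:
Var(X) = 28.0900

Standard deviation:
σ = √Var(X) = 5.3000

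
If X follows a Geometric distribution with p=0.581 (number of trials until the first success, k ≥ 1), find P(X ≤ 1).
0.581000

We have X ~ Geometric(p=0.581) (number of trials until the first success, k ≥ 1).

The CDF gives us P(X ≤ k).

Using the CDF:
P(X ≤ 1) = 0.581000

This means there's approximately a 58.1% chance that X is at most 1.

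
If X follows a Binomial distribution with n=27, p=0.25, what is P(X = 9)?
0.100796

We have X ~ Binomial(n=27, p=0.25).

For a Binomial distribution, the PMF gives us the probability of each outcome.

Using the PMF formula:
P(X = 9) = 0.100796

Rounded to 4 decimal places: 0.1008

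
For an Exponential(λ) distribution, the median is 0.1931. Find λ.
λ = 3.5896

For X ~ Exponential(λ), the CDF is F(x) = 1 - e^(-λx).
The median m satisfies F(m) = 0.5:
1 - e^(-λm) = 0.5
e^(-λm) = 0.5
λm = ln(2)
m = ln(2) / λ

Given m = 0.1931:
λ = ln(2) / 0.1931 = 0.693147 / 0.1931 = 3.5896

Verification: ln(2) / 3.5896 = 0.1931 ✓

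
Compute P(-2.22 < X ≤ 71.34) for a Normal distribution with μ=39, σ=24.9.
0.854073

We have X ~ Normal(μ=39, σ=24.9).

To find P(-2.22 < X ≤ 71.34), we use:
P(-2.22 < X ≤ 71.34) = P(X ≤ 71.34) - P(X ≤ -2.22)
                 = F(71.34) - F(-2.22)
                 = 0.902993 - 0.048919
                 = 0.854073

So there's approximately a 85.4% chance that X falls in this range.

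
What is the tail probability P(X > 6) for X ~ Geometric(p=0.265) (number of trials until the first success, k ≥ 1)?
0.157661

We have X ~ Geometric(p=0.265) (number of trials until the first success, k ≥ 1).

P(X > 6) = 1 - P(X ≤ 6)
                = 1 - F(6)
                = 1 - 0.842339
                = 0.157661

So there's approximately a 15.8% chance that X exceeds 6.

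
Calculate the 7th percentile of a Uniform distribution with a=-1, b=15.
0.1200

We have X ~ Uniform(a=-1, b=15).

We want to find x such that P(X ≤ x) = 0.07.

This is the 7th percentile, which means 7% of values fall below this point.

Using the inverse CDF (quantile function):
x = F⁻¹(0.07) = 0.1200

Verification: P(X ≤ 0.1200) = 0.07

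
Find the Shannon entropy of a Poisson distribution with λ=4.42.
2.1396 nats

We have X ~ Poisson(λ=4.42).

The Shannon entropy measures the uncertainty or information content of the distribution.

For a Poisson distribution with λ=4.42:
H(X) = 2.1396 nats

(In bits, this would be 3.0868 bits.)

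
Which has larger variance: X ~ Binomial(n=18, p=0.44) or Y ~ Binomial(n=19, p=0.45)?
Y has larger variance (4.7025 > 4.4352)

Compute the variance for each distribution:

X ~ Binomial(n=18, p=0.44):
Var(X) = 4.4352

Y ~ Binomial(n=19, p=0.45):
Var(Y) = 4.7025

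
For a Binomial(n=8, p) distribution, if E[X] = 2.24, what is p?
p = 0.28

For a Binomial(n, p) distribution:
E[X] = n × p

Given n = 8 and E[X] = 2.24:
2.24 = 8 × p
p = 2.24 / 8 = 0.28

Verification: Binomial(8, 0.28) has E[X] = 2.24 ✓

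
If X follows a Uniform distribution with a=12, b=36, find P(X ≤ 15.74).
0.155833

We have X ~ Uniform(a=12, b=36).

The CDF gives us P(X ≤ k).

Using the CDF:
P(X ≤ 15.74) = 0.155833

This means there's approximately a 15.6% chance that X is at most 15.74.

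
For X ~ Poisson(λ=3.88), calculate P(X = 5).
0.151326

We have X ~ Poisson(λ=3.88).

For a Poisson distribution, the PMF gives us the probability of each outcome.

Using the PMF formula:
P(X = 5) = 0.151326

Rounded to 4 decimal places: 0.1513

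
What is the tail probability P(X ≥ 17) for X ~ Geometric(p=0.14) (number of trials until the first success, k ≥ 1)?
0.089531

We have X ~ Geometric(p=0.14) (number of trials until the first success, k ≥ 1).

For discrete distributions, P(X ≥ 17) = 1 - P(X ≤ 16).

P(X ≤ 16) = 0.910469
P(X ≥ 17) = 1 - 0.910469 = 0.089531

So there's approximately a 9.0% chance that X is at least 17.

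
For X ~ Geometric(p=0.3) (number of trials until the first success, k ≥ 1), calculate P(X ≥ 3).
0.490000

We have X ~ Geometric(p=0.3) (number of trials until the first success, k ≥ 1).

For discrete distributions, P(X ≥ 3) = 1 - P(X ≤ 2).

P(X ≤ 2) = 0.510000
P(X ≥ 3) = 1 - 0.510000 = 0.490000

So there's approximately a 49.0% chance that X is at least 3.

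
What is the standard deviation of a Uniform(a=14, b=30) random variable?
4.6188

We have X ~ Uniform(a=14, b=30).

For a Uniform distribution with a=14, b=30:
σ = √Var(X) = 4.6188

The standard deviation is the square root of the variance.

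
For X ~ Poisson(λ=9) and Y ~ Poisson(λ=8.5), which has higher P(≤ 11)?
Y has higher probability (P(Y ≤ 11) = 0.8487 > P(X ≤ 11) = 0.8030)

Compute P(≤ 11) for each distribution:

X ~ Poisson(λ=9):
P(X ≤ 11) = 0.8030

Y ~ Poisson(λ=8.5):
P(Y ≤ 11) = 0.8487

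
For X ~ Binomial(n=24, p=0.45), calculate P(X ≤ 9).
0.299127

We have X ~ Binomial(n=24, p=0.45).

The CDF gives us P(X ≤ k).

Using the CDF:
P(X ≤ 9) = 0.299127

This means there's approximately a 29.9% chance that X is at most 9.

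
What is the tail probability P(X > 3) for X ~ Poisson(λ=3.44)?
0.450366

We have X ~ Poisson(λ=3.44).

P(X > 3) = 1 - P(X ≤ 3)
                = 1 - F(3)
                = 1 - 0.549634
                = 0.450366

So there's approximately a 45.0% chance that X exceeds 3.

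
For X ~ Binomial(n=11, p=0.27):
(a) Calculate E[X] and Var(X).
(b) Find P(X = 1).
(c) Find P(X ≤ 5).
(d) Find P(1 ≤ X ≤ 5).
(a) E[X] = 2.9700, Var(X) = 2.1681
(b) P(X = 1) = 0.127639
(c) P(X ≤ 5) = 0.951038
(d) P(1 ≤ X ≤ 5) = 0.919666

We have X ~ Binomial(n=11, p=0.27).

(a) Moments:
E[X] = 2.9700
Var(X) = 2.1681
σ = √Var(X) = 1.4724

(b) Point probability using PMF:
P(X = 1) = 0.127639

(c) Cumulative probability using CDF:
P(X ≤ 5) = F(5) = 0.951038

(d) Range probability:
P(1 ≤ X ≤ 5) = P(X ≤ 5) - P(X ≤ 0)
                   = F(5) - F(0)
                   = 0.951038 - 0.031373
                   = 0.919666

This means approximately 92.0% of outcomes fall in the interval [1, 5].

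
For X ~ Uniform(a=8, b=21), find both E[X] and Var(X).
E[X] = 14.5000, Var(X) = 14.0833

We have X ~ Uniform(a=8, b=21).

For a Uniform distribution with a=8, b=21:

Expected value:
E[X] = 14.5000

Variance:
Var(X) = 14.0833

Standard deviation:
σ = √Var(X) = 3.7528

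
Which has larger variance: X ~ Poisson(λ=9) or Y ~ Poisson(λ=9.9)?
Y has larger variance (9.9000 > 9.0000)

Compute the variance for each distribution:

X ~ Poisson(λ=9):
Var(X) = 9.0000

Y ~ Poisson(λ=9.9):
Var(Y) = 9.9000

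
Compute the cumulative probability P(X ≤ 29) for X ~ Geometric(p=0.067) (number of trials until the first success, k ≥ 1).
0.866166

We have X ~ Geometric(p=0.067) (number of trials until the first success, k ≥ 1).

The CDF gives us P(X ≤ k).

Using the CDF:
P(X ≤ 29) = 0.866166

This means there's approximately a 86.6% chance that X is at most 29.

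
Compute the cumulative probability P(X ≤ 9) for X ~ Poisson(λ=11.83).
0.257560

We have X ~ Poisson(λ=11.83).

The CDF gives us P(X ≤ k).

Using the CDF:
P(X ≤ 9) = 0.257560

This means there's approximately a 25.8% chance that X is at most 9.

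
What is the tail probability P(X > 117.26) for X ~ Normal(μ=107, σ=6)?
0.043633

We have X ~ Normal(μ=107, σ=6).

P(X > 117.26) = 1 - P(X ≤ 117.26)
                = 1 - F(117.26)
                = 1 - 0.956367
                = 0.043633

So there's approximately a 4.4% chance that X exceeds 117.26.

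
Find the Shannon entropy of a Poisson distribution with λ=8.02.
2.4487 nats

We have X ~ Poisson(λ=8.02).

The Shannon entropy measures the uncertainty or information content of the distribution.

For a Poisson distribution with λ=8.02:
H(X) = 2.4487 nats

(In bits, this would be 3.5327 bits.)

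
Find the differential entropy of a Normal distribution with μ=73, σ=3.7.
2.7273 nats

We have X ~ Normal(μ=73, σ=3.7).

The differential entropy measures the uncertainty or information content of the distribution.

For a Normal distribution with μ=73, σ=3.7:
h(X) = 2.7273 nats

(In bits, this would be 3.9346 bits.)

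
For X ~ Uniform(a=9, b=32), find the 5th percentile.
10.1500

We have X ~ Uniform(a=9, b=32).

We want to find x such that P(X ≤ x) = 0.05.

This is the 5th percentile, which means 5% of values fall below this point.

Using the inverse CDF (quantile function):
x = F⁻¹(0.05) = 10.1500

Verification: P(X ≤ 10.1500) = 0.05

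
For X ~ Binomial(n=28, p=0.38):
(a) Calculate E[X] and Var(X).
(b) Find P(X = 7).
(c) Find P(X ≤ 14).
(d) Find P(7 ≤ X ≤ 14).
(a) E[X] = 10.6400, Var(X) = 6.5968
(b) P(X = 7) = 0.059167
(c) P(X ≤ 14) = 0.931842
(d) P(7 ≤ X ≤ 14) = 0.882203

We have X ~ Binomial(n=28, p=0.38).

(a) Moments:
E[X] = 10.6400
Var(X) = 6.5968
σ = √Var(X) = 2.5684

(b) Point probability using PMF:
P(X = 7) = 0.059167

(c) Cumulative probability using CDF:
P(X ≤ 14) = F(14) = 0.931842

(d) Range probability:
P(7 ≤ X ≤ 14) = P(X ≤ 14) - P(X ≤ 6)
                   = F(14) - F(6)
                   = 0.931842 - 0.049639
                   = 0.882203

This means approximately 88.2% of outcomes fall in the interval [7, 14].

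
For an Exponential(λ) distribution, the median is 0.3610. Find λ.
λ = 1.9201

For X ~ Exponential(λ), the CDF is F(x) = 1 - e^(-λx).
The median m satisfies F(m) = 0.5:
1 - e^(-λm) = 0.5
e^(-λm) = 0.5
λm = ln(2)
m = ln(2) / λ

Given m = 0.3610:
λ = ln(2) / 0.3610 = 0.693147 / 0.3610 = 1.9201

Verification: ln(2) / 1.9201 = 0.3610 ✓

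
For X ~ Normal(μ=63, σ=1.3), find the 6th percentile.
60.9788

We have X ~ Normal(μ=63, σ=1.3).

We want to find x such that P(X ≤ x) = 0.06.

This is the 6th percentile, which means 6% of values fall below this point.

Using the inverse CDF (quantile function):
x = F⁻¹(0.06) = 60.9788

Verification: P(X ≤ 60.9788) = 0.06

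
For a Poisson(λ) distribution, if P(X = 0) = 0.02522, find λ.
λ = 3.6801

For a Poisson(λ) distribution, the PMF at 0 is:
P(X = 0) = λ^0 e^(-λ) / 0! = e^(-λ)

Given P(X = 0) = 0.02522:
e^(-λ) = 0.02522
-λ = ln(0.02522)
λ = -ln(0.02522) = 3.6801

Verification: e^(-3.6801) = 0.02522 ✓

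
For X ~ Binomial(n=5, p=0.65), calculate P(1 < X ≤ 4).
0.829948

We have X ~ Binomial(n=5, p=0.65).

To find P(1 < X ≤ 4), we use:
P(1 < X ≤ 4) = P(X ≤ 4) - P(X ≤ 1)
                 = F(4) - F(1)
                 = 0.883971 - 0.054022
                 = 0.829948

So there's approximately a 83.0% chance that X falls in this range.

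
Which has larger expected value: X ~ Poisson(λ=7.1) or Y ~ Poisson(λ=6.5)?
X has larger mean (7.1000 > 6.5000)

Compute the expected value for each distribution:

X ~ Poisson(λ=7.1):
E[X] = 7.1000

Y ~ Poisson(λ=6.5):
E[Y] = 6.5000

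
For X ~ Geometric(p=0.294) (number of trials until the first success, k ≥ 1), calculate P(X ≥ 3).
0.498436

We have X ~ Geometric(p=0.294) (number of trials until the first success, k ≥ 1).

For discrete distributions, P(X ≥ 3) = 1 - P(X ≤ 2).

P(X ≤ 2) = 0.501564
P(X ≥ 3) = 1 - 0.501564 = 0.498436

So there's approximately a 49.8% chance that X is at least 3.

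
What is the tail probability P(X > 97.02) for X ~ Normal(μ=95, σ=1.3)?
0.060111

We have X ~ Normal(μ=95, σ=1.3).

P(X > 97.02) = 1 - P(X ≤ 97.02)
                = 1 - F(97.02)
                = 1 - 0.939889
                = 0.060111

So there's approximately a 6.0% chance that X exceeds 97.02.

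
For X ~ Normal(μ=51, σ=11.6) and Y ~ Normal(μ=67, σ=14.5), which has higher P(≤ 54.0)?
X has higher probability (P(X ≤ 54.0) = 0.6020 > P(Y ≤ 54.0) = 0.1850)

Compute P(≤ 54.0) for each distribution:

X ~ Normal(μ=51, σ=11.6):
P(X ≤ 54.0) = 0.6020

Y ~ Normal(μ=67, σ=14.5):
P(Y ≤ 54.0) = 0.1850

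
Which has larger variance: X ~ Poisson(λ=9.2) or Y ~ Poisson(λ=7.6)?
X has larger variance (9.2000 > 7.6000)

Compute the variance for each distribution:

X ~ Poisson(λ=9.2):
Var(X) = 9.2000

Y ~ Poisson(λ=7.6):
Var(Y) = 7.6000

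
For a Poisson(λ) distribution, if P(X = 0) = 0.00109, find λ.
λ = 6.8216

For a Poisson(λ) distribution, the PMF at 0 is:
P(X = 0) = λ^0 e^(-λ) / 0! = e^(-λ)

Given P(X = 0) = 0.00109:
e^(-λ) = 0.00109
-λ = ln(0.00109)
λ = -ln(0.00109) = 6.8216

Verification: e^(-6.8216) = 0.00109 ✓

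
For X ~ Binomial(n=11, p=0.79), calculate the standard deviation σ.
1.3509

We have X ~ Binomial(n=11, p=0.79).

For a Binomial distribution with n=11, p=0.79:
σ = √Var(X) = 1.3509

The standard deviation is the square root of the variance.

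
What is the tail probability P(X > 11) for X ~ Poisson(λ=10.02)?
0.305501

We have X ~ Poisson(λ=10.02).

P(X > 11) = 1 - P(X ≤ 11)
                = 1 - F(11)
                = 1 - 0.694499
                = 0.305501

So there's approximately a 30.6% chance that X exceeds 11.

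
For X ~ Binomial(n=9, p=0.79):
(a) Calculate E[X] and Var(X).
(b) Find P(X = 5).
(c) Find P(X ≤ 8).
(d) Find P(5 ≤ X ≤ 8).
(a) E[X] = 7.1100, Var(X) = 1.4931
(b) P(X = 5) = 0.075402
(c) P(X ≤ 8) = 0.880148
(d) P(5 ≤ X ≤ 8) = 0.856120

We have X ~ Binomial(n=9, p=0.79).

(a) Moments:
E[X] = 7.1100
Var(X) = 1.4931
σ = √Var(X) = 1.2219

(b) Point probability using PMF:
P(X = 5) = 0.075402

(c) Cumulative probability using CDF:
P(X ≤ 8) = F(8) = 0.880148

(d) Range probability:
P(5 ≤ X ≤ 8) = P(X ≤ 8) - P(X ≤ 4)
                   = F(8) - F(4)
                   = 0.880148 - 0.024028
                   = 0.856120

This means approximately 85.6% of outcomes fall in the interval [5, 8].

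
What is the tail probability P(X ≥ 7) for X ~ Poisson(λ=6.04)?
0.400122

We have X ~ Poisson(λ=6.04).

For discrete distributions, P(X ≥ 7) = 1 - P(X ≤ 6).

P(X ≤ 6) = 0.599878
P(X ≥ 7) = 1 - 0.599878 = 0.400122

So there's approximately a 40.0% chance that X is at least 7.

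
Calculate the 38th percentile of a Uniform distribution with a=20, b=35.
25.7000

We have X ~ Uniform(a=20, b=35).

We want to find x such that P(X ≤ x) = 0.38.

This is the 38th percentile, which means 38% of values fall below this point.

Using the inverse CDF (quantile function):
x = F⁻¹(0.38) = 25.7000

Verification: P(X ≤ 25.7000) = 0.38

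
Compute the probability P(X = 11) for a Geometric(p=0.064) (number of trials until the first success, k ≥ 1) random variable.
0.033032

We have X ~ Geometric(p=0.064) (number of trials until the first success, k ≥ 1).

For a Geometric distribution, the PMF gives us the probability of each outcome.

Using the PMF formula:
P(X = 11) = 0.033032

Rounded to 4 decimal places: 0.0330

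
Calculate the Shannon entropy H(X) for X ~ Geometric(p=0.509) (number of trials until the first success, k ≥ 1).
1.3615 nats

We have X ~ Geometric(p=0.509) (number of trials until the first success, k ≥ 1).

The Shannon entropy measures the uncertainty or information content of the distribution.

For a Geometric distribution with p=0.509 (number of trials until the first success, k ≥ 1):
H(X) = 1.3615 nats

(In bits, this would be 1.9642 bits.)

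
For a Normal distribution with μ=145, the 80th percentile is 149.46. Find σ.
σ = 5.2993

For X ~ Normal(μ, σ), the p-th percentile satisfies x = μ + z_p × σ,
where z_p = Φ⁻¹(p) is the standard normal quantile.

Step 1: z_{0.8} = Φ⁻¹(0.8) = 0.8416

Step 2: Solve for σ:
149.46 = 145 + 0.8416 × σ
σ = (149.46 - 145) / 0.8416
σ = 4.46 / 0.8416
σ = 5.2993

Verification: μ + z × σ = 145 + 0.8416 × 5.2993 = 149.46 ✓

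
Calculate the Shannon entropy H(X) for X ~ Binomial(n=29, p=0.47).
2.4075 nats

We have X ~ Binomial(n=29, p=0.47).

The Shannon entropy measures the uncertainty or information content of the distribution.

For a Binomial distribution with n=29, p=0.47:
H(X) = 2.4075 nats

(In bits, this would be 3.4733 bits.)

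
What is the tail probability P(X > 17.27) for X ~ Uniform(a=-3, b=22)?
0.189200

We have X ~ Uniform(a=-3, b=22).

P(X > 17.27) = 1 - P(X ≤ 17.27)
                = 1 - F(17.27)
                = 1 - 0.810800
                = 0.189200

So there's approximately a 18.9% chance that X exceeds 17.27.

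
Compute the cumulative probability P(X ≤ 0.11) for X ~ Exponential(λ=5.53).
0.455725

We have X ~ Exponential(λ=5.53).

The CDF gives us P(X ≤ k).

Using the CDF:
P(X ≤ 0.11) = 0.455725

This means there's approximately a 45.6% chance that X is at most 0.11.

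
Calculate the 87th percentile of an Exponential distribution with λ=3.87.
0.5272

We have X ~ Exponential(λ=3.87).

We want to find x such that P(X ≤ x) = 0.87.

This is the 87th percentile, which means 87% of values fall below this point.

Using the inverse CDF (quantile function):
x = F⁻¹(0.87) = 0.5272

Verification: P(X ≤ 0.5272) = 0.87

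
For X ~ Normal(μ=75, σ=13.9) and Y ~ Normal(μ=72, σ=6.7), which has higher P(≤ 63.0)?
X has higher probability (P(X ≤ 63.0) = 0.1940 > P(Y ≤ 63.0) = 0.0896)

Compute P(≤ 63.0) for each distribution:

X ~ Normal(μ=75, σ=13.9):
P(X ≤ 63.0) = 0.1940

Y ~ Normal(μ=72, σ=6.7):
P(Y ≤ 63.0) = 0.0896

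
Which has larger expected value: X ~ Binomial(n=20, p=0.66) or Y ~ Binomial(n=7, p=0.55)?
X has larger mean (13.2000 > 3.8500)

Compute the expected value for each distribution:

X ~ Binomial(n=20, p=0.66):
E[X] = 13.2000

Y ~ Binomial(n=7, p=0.55):
E[Y] = 3.8500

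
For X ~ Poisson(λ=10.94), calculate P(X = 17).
0.022964

We have X ~ Poisson(λ=10.94).

For a Poisson distribution, the PMF gives us the probability of each outcome.

Using the PMF formula:
P(X = 17) = 0.022964

Rounded to 4 decimal places: 0.0230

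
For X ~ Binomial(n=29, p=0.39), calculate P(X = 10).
0.136017

We have X ~ Binomial(n=29, p=0.39).

For a Binomial distribution, the PMF gives us the probability of each outcome.

Using the PMF formula:
P(X = 10) = 0.136017

Rounded to 4 decimal places: 0.1360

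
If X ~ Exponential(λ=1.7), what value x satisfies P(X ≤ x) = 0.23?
0.1537

We have X ~ Exponential(λ=1.7).

We want to find x such that P(X ≤ x) = 0.23.

This is the 23rd percentile, which means 23% of values fall below this point.

Using the inverse CDF (quantile function):
x = F⁻¹(0.23) = 0.1537

Verification: P(X ≤ 0.1537) = 0.23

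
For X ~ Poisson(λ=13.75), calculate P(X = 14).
0.105750

We have X ~ Poisson(λ=13.75).

For a Poisson distribution, the PMF gives us the probability of each outcome.

Using the PMF formula:
P(X = 14) = 0.105750

Rounded to 4 decimal places: 0.1057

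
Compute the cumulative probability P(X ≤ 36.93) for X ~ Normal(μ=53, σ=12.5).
0.099291

We have X ~ Normal(μ=53, σ=12.5).

The CDF gives us P(X ≤ k).

Using the CDF:
P(X ≤ 36.93) = 0.099291

This means there's approximately a 9.9% chance that X is at most 36.93.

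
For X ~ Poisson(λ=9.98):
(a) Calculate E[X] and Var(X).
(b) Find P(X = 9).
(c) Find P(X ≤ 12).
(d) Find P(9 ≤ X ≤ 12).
(a) E[X] = 9.9800, Var(X) = 9.9800
(b) P(X = 9) = 0.125358
(c) P(X ≤ 12) = 0.793448
(d) P(9 ≤ X ≤ 12) = 0.458372

We have X ~ Poisson(λ=9.98).

(a) Moments:
E[X] = 9.9800
Var(X) = 9.9800
σ = √Var(X) = 3.1591

(b) Point probability using PMF:
P(X = 9) = 0.125358

(c) Cumulative probability using CDF:
P(X ≤ 12) = F(12) = 0.793448

(d) Range probability:
P(9 ≤ X ≤ 12) = P(X ≤ 12) - P(X ≤ 8)
                   = F(12) - F(8)
                   = 0.793448 - 0.335076
                   = 0.458372

This means approximately 45.8% of outcomes fall in the interval [9, 12].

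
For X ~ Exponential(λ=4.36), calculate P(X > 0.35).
0.217404

We have X ~ Exponential(λ=4.36).

P(X > 0.35) = 1 - P(X ≤ 0.35)
                = 1 - F(0.35)
                = 1 - 0.782596
                = 0.217404

So there's approximately a 21.7% chance that X exceeds 0.35.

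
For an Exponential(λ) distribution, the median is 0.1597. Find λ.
λ = 4.3403

For X ~ Exponential(λ), the CDF is F(x) = 1 - e^(-λx).
The median m satisfies F(m) = 0.5:
1 - e^(-λm) = 0.5
e^(-λm) = 0.5
λm = ln(2)
m = ln(2) / λ

Given m = 0.1597:
λ = ln(2) / 0.1597 = 0.693147 / 0.1597 = 4.3403

Verification: ln(2) / 4.3403 = 0.1597 ✓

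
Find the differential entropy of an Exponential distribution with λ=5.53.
-0.7102 nats

We have X ~ Exponential(λ=5.53).

The differential entropy measures the uncertainty or information content of the distribution.

For an Exponential distribution with λ=5.53:
h(X) = -0.7102 nats

(In bits, this would be -1.0246 bits.)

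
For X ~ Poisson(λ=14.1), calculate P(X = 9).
0.045673

We have X ~ Poisson(λ=14.1).

For a Poisson distribution, the PMF gives us the probability of each outcome.

Using the PMF formula:
P(X = 9) = 0.045673

Rounded to 4 decimal places: 0.0457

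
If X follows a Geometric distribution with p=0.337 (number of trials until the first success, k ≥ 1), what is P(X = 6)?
0.043172

We have X ~ Geometric(p=0.337) (number of trials until the first success, k ≥ 1).

For a Geometric distribution, the PMF gives us the probability of each outcome.

Using the PMF formula:
P(X = 6) = 0.043172

Rounded to 4 decimal places: 0.0432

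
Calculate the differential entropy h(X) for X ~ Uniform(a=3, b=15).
2.4849 nats

We have X ~ Uniform(a=3, b=15).

The differential entropy measures the uncertainty or information content of the distribution.

For a Uniform distribution with a=3, b=15:
h(X) = 2.4849 nats

(In bits, this would be 3.5850 bits.)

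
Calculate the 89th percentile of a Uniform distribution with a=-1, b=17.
15.0200

We have X ~ Uniform(a=-1, b=17).

We want to find x such that P(X ≤ x) = 0.89.

This is the 89th percentile, which means 89% of values fall below this point.

Using the inverse CDF (quantile function):
x = F⁻¹(0.89) = 15.0200

Verification: P(X ≤ 15.0200) = 0.89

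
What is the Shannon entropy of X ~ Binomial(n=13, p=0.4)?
1.9859 nats

We have X ~ Binomial(n=13, p=0.4).

The Shannon entropy measures the uncertainty or information content of the distribution.

For a Binomial distribution with n=13, p=0.4:
H(X) = 1.9859 nats

(In bits, this would be 2.8650 bits.)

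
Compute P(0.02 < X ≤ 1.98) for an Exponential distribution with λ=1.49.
0.918310

We have X ~ Exponential(λ=1.49).

To find P(0.02 < X ≤ 1.98), we use:
P(0.02 < X ≤ 1.98) = P(X ≤ 1.98) - P(X ≤ 0.02)
                 = F(1.98) - F(0.02)
                 = 0.947671 - 0.029360
                 = 0.918310

So there's approximately a 91.8% chance that X falls in this range.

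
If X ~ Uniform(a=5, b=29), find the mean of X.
17.0000

We have X ~ Uniform(a=5, b=29).

For a Uniform distribution with a=5, b=29:
E[X] = 17.0000

This is the expected (average) value of X.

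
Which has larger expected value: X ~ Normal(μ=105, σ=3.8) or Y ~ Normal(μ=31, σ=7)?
X has larger mean (105.0000 > 31.0000)

Compute the expected value for each distribution:

X ~ Normal(μ=105, σ=3.8):
E[X] = 105.0000

Y ~ Normal(μ=31, σ=7):
E[Y] = 31.0000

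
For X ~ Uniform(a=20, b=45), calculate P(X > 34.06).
0.437600

We have X ~ Uniform(a=20, b=45).

P(X > 34.06) = 1 - P(X ≤ 34.06)
                = 1 - F(34.06)
                = 1 - 0.562400
                = 0.437600

So there's approximately a 43.8% chance that X exceeds 34.06.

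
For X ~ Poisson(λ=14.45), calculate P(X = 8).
0.024996

We have X ~ Poisson(λ=14.45).

For a Poisson distribution, the PMF gives us the probability of each outcome.

Using the PMF formula:
P(X = 8) = 0.024996

Rounded to 4 decimal places: 0.0250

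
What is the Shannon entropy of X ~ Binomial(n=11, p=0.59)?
1.9060 nats

We have X ~ Binomial(n=11, p=0.59).

The Shannon entropy measures the uncertainty or information content of the distribution.

For a Binomial distribution with n=11, p=0.59:
H(X) = 1.9060 nats

(In bits, this would be 2.7498 bits.)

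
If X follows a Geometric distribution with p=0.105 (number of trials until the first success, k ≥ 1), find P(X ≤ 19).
0.878483

We have X ~ Geometric(p=0.105) (number of trials until the first success, k ≥ 1).

The CDF gives us P(X ≤ k).

Using the CDF:
P(X ≤ 19) = 0.878483

This means there's approximately a 87.8% chance that X is at most 19.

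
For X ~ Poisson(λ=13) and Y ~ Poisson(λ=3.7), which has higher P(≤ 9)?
Y has higher probability (P(Y ≤ 9) = 0.9952 > P(X ≤ 9) = 0.1658)

Compute P(≤ 9) for each distribution:

X ~ Poisson(λ=13):
P(X ≤ 9) = 0.1658

Y ~ Poisson(λ=3.7):
P(Y ≤ 9) = 0.9952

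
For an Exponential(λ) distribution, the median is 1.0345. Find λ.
λ = 0.6700

For X ~ Exponential(λ), the CDF is F(x) = 1 - e^(-λx).
The median m satisfies F(m) = 0.5:
1 - e^(-λm) = 0.5
e^(-λm) = 0.5
λm = ln(2)
m = ln(2) / λ

Given m = 1.0345:
λ = ln(2) / 1.0345 = 0.693147 / 1.0345 = 0.6700

Verification: ln(2) / 0.6700 = 1.0345 ✓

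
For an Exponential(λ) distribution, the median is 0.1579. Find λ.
λ = 4.3898

For X ~ Exponential(λ), the CDF is F(x) = 1 - e^(-λx).
The median m satisfies F(m) = 0.5:
1 - e^(-λm) = 0.5
e^(-λm) = 0.5
λm = ln(2)
m = ln(2) / λ

Given m = 0.1579:
λ = ln(2) / 0.1579 = 0.693147 / 0.1579 = 4.3898

Verification: ln(2) / 4.3898 = 0.1579 ✓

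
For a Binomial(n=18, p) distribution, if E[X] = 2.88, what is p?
p = 0.16

For a Binomial(n, p) distribution:
E[X] = n × p

Given n = 18 and E[X] = 2.88:
2.88 = 18 × p
p = 2.88 / 18 = 0.16

Verification: Binomial(18, 0.16) has E[X] = 2.88 ✓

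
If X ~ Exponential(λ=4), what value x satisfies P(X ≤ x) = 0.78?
0.3785

We have X ~ Exponential(λ=4).

We want to find x such that P(X ≤ x) = 0.78.

This is the 78th percentile, which means 78% of values fall below this point.

Using the inverse CDF (quantile function):
x = F⁻¹(0.78) = 0.3785

Verification: P(X ≤ 0.3785) = 0.78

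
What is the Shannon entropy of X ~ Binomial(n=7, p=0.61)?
1.6669 nats

We have X ~ Binomial(n=7, p=0.61).

The Shannon entropy measures the uncertainty or information content of the distribution.

For a Binomial distribution with n=7, p=0.61:
H(X) = 1.6669 nats

(In bits, this would be 2.4048 bits.)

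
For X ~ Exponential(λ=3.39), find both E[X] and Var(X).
E[X] = 0.2950, Var(X) = 0.0870

We have X ~ Exponential(λ=3.39).

For an Exponential distribution with λ=3.39:

Expected value:
E[X] = 0.2950

Variance:
Var(X) = 0.0870

Standard deviation:
σ = √Var(X) = 0.2950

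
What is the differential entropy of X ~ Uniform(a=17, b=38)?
3.0445 nats

We have X ~ Uniform(a=17, b=38).

The differential entropy measures the uncertainty or information content of the distribution.

For a Uniform distribution with a=17, b=38:
h(X) = 3.0445 nats

(In bits, this would be 4.3923 bits.)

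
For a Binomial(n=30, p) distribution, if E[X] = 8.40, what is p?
p = 0.28

For a Binomial(n, p) distribution:
E[X] = n × p

Given n = 30 and E[X] = 8.40:
8.40 = 30 × p
p = 8.40 / 30 = 0.28

Verification: Binomial(30, 0.28) has E[X] = 8.40 ✓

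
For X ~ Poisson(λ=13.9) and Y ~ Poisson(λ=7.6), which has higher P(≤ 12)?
Y has higher probability (P(Y ≤ 12) = 0.9536 > P(X ≤ 12) = 0.3684)

Compute P(≤ 12) for each distribution:

X ~ Poisson(λ=13.9):
P(X ≤ 12) = 0.3684

Y ~ Poisson(λ=7.6):
P(Y ≤ 12) = 0.9536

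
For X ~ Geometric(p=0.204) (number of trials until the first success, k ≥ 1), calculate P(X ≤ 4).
0.598531

We have X ~ Geometric(p=0.204) (number of trials until the first success, k ≥ 1).

The CDF gives us P(X ≤ k).

Using the CDF:
P(X ≤ 4) = 0.598531

This means there's approximately a 59.9% chance that X is at most 4.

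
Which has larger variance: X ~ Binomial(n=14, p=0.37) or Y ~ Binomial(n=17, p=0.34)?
Y has larger variance (3.8148 > 3.2634)

Compute the variance for each distribution:

X ~ Binomial(n=14, p=0.37):
Var(X) = 3.2634

Y ~ Binomial(n=17, p=0.34):
Var(Y) = 3.8148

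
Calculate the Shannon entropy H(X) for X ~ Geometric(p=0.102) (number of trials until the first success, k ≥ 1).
3.2300 nats

We have X ~ Geometric(p=0.102) (number of trials until the first success, k ≥ 1).

The Shannon entropy measures the uncertainty or information content of the distribution.

For a Geometric distribution with p=0.102 (number of trials until the first success, k ≥ 1):
H(X) = 3.2300 nats

(In bits, this would be 4.6598 bits.)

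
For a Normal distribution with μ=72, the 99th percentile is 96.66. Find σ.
σ = 10.6003

For X ~ Normal(μ, σ), the p-th percentile satisfies x = μ + z_p × σ,
where z_p = Φ⁻¹(p) is the standard normal quantile.

Step 1: z_{0.99} = Φ⁻¹(0.99) = 2.3263

Step 2: Solve for σ:
96.66 = 72 + 2.3263 × σ
σ = (96.66 - 72) / 2.3263
σ = 24.66 / 2.3263
σ = 10.6003

Verification: μ + z × σ = 72 + 2.3263 × 10.6003 = 96.66 ✓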